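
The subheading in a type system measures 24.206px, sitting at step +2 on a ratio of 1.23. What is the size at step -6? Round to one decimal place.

The gap is -6 − (2) = -8 steps, so the factor is 1.23^-8.
24.206 ÷ 1.23⁸ = 24.206 ÷ 5.23891 ≈ 4.620

4.6px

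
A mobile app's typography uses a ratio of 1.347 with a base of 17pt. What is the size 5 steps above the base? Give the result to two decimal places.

75.39pt

Every step multiplies by the scale ratio.
17.0 × 1.347⁵ = 17.0 × 4.43443 ≈ 75.39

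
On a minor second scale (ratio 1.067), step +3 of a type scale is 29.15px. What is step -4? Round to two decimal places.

18.51px

The gap is -4 − (3) = -7 steps, so the factor is 1.067^-7.
29.15 ÷ 1.067⁷ = 29.15 ÷ 1.57453 ≈ 18.513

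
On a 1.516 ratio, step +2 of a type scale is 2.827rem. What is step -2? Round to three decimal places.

0.535rem

2.827 ÷ 1.516⁴ = 2.827 ÷ 5.28198 ≈ 0.535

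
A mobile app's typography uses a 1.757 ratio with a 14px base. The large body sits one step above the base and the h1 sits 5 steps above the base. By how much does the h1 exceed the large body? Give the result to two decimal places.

Step 1: 14.0 × 1.757 = 24.5980px
Step 5: 14.0 × 1.757⁵ = 234.4158px
Difference: 234.4158 − 24.5980 = 209.8178px

209.82px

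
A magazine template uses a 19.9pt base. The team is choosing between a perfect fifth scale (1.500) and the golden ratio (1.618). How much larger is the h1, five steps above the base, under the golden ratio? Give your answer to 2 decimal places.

69.56pt

Perfect fifth: 19.9 × 1.500⁵ = 151.1156pt
Golden ratio: 19.9 × 1.618⁵ = 220.6712pt
Difference: 220.6712 − 151.1156 = 69.5556pt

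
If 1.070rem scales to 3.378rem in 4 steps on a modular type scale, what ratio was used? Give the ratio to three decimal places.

r⁴ = 3.378 / 1.070, so r = (3.378/1.070)^(1/4).
r = 3.1570^(1/4) ≈ 1.3330

1.333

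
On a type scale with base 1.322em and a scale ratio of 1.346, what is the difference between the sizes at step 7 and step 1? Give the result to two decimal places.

Step 1: 1.322 × 1.346 = 1.7794em
Step 7: 1.322 × 1.346⁷ = 10.5815em
Difference: 10.5815 − 1.7794 = 8.8021em

8.80em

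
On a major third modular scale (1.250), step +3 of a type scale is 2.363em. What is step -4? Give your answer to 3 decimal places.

Moving from step +3 to step -4 is 7 steps down, so divide by r⁷.
2.363 ÷ 1.250⁷ = 2.363 ÷ 4.76837 ≈ 0.496

0.496em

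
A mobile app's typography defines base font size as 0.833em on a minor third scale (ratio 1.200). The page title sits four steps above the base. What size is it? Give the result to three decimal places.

Every step multiplies by the scale ratio.
0.833 × 1.200⁴ = 0.833 × 2.07360 ≈ 1.727

1.727em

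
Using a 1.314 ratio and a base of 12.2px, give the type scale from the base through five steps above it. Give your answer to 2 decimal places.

Step 0: 12.2px
Step 1: 12.2 × 1.314 = 16.03
Step 2: 12.2 × 1.314² = 21.06
Step 3: 12.2 × 1.314³ = 27.68
Step 4: 12.2 × 1.314⁴ = 36.37
Step 5: 12.2 × 1.314⁵ = 47.79

12.20px, 16.03px, 21.06px, 27.68px, 36.37px, 47.79px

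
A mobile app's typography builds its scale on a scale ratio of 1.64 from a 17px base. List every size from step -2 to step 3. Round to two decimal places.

Step -2: 17.0 ÷ 1.64² = 6.32
Step -1: 17.0 ÷ 1.64 = 10.37
Step 0: 17px
Step 1: 17.0 × 1.64 = 27.88
Step 2: 17.0 × 1.64² = 45.72
Step 3: 17.0 × 1.64³ = 74.99

6.32px, 10.37px, 17.00px, 27.88px, 45.72px, 74.99px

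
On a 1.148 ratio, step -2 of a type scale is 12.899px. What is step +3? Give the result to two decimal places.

12.899 × 1.148⁵ = 12.899 × 1.99393 ≈ 25.720

25.72px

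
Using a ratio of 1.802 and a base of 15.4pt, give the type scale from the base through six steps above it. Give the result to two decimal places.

15.40pt, 27.75pt, 50.01pt, 90.11pt, 162.38pt, 292.61pt, 527.29pt

Step 0: 15.4pt
Step 1: 15.4 × 1.802 = 27.75
Step 2: 15.4 × 1.802² = 50.01
Step 3: 15.4 × 1.802³ = 90.11
Step 4: 15.4 × 1.802⁴ = 162.38
Step 5: 15.4 × 1.802⁵ = 292.61
Step 6: 15.4 × 1.802⁶ = 527.29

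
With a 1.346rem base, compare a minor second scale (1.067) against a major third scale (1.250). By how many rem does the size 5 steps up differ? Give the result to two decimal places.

Minor second: 1.346 × 1.067⁵ = 1.8615rem
Major third: 1.346 × 1.250⁵ = 4.1077rem
Difference: 4.1077 − 1.8615 = 2.2462rem

2.25rem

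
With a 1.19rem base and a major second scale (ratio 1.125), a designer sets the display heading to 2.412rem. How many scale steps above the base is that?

1.125ⁿ = 2.412 / 1.19 = 2.0269
n = ln(2.0269) / ln(1.125) = 0.7065 / 0.1178 ≈ 6.00

6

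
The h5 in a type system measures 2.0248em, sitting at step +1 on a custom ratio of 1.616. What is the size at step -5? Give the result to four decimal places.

2.0248 ÷ 1.616⁶ = 2.0248 ÷ 17.80935 ≈ 0.1137

0.1137em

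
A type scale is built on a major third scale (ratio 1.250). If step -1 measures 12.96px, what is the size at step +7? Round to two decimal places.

The gap is 7 − (-1) = 8 steps, so the factor is 1.250^8.
12.96 × 1.250⁸ = 12.96 × 5.96046 ≈ 77.248

77.25px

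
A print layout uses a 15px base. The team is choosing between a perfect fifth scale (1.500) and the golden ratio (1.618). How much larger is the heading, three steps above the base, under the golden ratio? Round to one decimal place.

12.9px

Perfect fifth: 15.0 × 1.500³ = 50.625px
Golden ratio: 15.0 × 1.618³ = 63.537px
Difference: 63.537 − 50.625 = 12.912px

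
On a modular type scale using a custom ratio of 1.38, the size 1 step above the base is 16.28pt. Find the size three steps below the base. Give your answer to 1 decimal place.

The gap is -3 − (1) = -4 steps, so the factor is 1.38^-4.
16.28 ÷ 1.38⁴ = 16.28 ÷ 3.62674 ≈ 4.489

4.5pt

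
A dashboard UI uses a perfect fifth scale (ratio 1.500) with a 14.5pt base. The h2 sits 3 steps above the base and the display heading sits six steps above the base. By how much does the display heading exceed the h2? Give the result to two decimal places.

116.23pt

Step 3: 14.5 × 1.500³ = 48.9375pt
Step 6: 14.5 × 1.500⁶ = 165.1641pt
Difference: 165.1641 − 48.9375 = 116.2266pt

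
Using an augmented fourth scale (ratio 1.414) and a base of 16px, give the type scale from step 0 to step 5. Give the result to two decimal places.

Step 0: 16px
Step 1: 16.0 × 1.414 = 22.62
Step 2: 16.0 × 1.414² = 31.99
Step 3: 16.0 × 1.414³ = 45.23
Step 4: 16.0 × 1.414⁴ = 63.96
Step 5: 16.0 × 1.414⁵ = 90.44

16.00px, 22.62px, 31.99px, 45.23px, 63.96px, 90.44px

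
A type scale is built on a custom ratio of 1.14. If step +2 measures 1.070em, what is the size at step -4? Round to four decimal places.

0.4875em

1.070 ÷ 1.14⁶ = 1.070 ÷ 2.19497 ≈ 0.4875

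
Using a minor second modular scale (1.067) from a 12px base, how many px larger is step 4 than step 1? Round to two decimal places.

Step 1: 12.0 × 1.067 = 12.8040px
Step 4: 12.0 × 1.067⁴ = 15.5539px
Difference: 15.5539 − 12.8040 = 2.7499px

2.75px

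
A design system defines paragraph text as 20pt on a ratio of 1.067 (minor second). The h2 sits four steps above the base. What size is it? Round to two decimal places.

25.92pt

20.0 × 1.067⁴ = 20.0 × 1.29616 ≈ 25.92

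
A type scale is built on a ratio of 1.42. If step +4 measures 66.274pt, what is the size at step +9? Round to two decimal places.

66.274 × 1.42⁵ = 66.274 × 5.77353 ≈ 382.635

382.64pt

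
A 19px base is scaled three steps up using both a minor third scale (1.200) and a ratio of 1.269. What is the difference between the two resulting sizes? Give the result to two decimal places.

Minor third: 19.0 × 1.200³ = 32.8320px
At 1.269: 19.0 × 1.269³ = 38.8274px
Difference: 38.8274 − 32.8320 = 5.9954px

6.00px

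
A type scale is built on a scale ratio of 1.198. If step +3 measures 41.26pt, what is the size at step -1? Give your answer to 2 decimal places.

20.03pt

41.26 ÷ 1.198⁴ = 41.26 ÷ 2.05981 ≈ 20.031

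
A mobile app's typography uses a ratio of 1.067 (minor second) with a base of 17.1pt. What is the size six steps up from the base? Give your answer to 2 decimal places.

17.1 × 1.067⁶ = 17.1 × 1.47566 ≈ 25.23

25.23pt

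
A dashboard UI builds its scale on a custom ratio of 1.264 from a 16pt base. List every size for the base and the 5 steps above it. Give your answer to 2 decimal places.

Step 0: 16pt
Step 1: 16.0 × 1.264 = 20.22
Step 2: 16.0 × 1.264² = 25.56
Step 3: 16.0 × 1.264³ = 32.31
Step 4: 16.0 × 1.264⁴ = 40.84
Step 5: 16.0 × 1.264⁵ = 51.62

16.00pt, 20.22pt, 25.56pt, 32.31pt, 40.84pt, 51.62pt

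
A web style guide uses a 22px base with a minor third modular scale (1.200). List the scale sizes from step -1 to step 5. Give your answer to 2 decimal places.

18.33px, 22.00px, 26.40px, 31.68px, 38.02px, 45.62px, 54.74px

Step -1: 22.0 ÷ 1.200 = 18.33
Step 0: 22px
Step 1: 22.0 × 1.200 = 26.40
Step 2: 22.0 × 1.200² = 31.68
Step 3: 22.0 × 1.200³ = 38.02
Step 4: 22.0 × 1.200⁴ = 45.62
Step 5: 22.0 × 1.200⁵ = 54.74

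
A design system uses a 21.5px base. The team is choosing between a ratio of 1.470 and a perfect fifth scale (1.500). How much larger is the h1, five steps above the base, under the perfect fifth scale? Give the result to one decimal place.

15.7px

At 1.470: 21.5 × 1.470⁵ = 147.579px
Perfect fifth: 21.5 × 1.500⁵ = 163.266px
Difference: 163.266 − 147.579 = 15.687px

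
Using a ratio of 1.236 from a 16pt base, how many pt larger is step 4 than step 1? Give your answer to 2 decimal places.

17.57pt

Step 1: 16.0 × 1.236 = 19.7760pt
Step 4: 16.0 × 1.236⁴ = 37.3417pt
Difference: 37.3417 − 19.7760 = 17.5657pt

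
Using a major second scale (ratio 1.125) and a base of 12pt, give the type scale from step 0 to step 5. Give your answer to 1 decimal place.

Step 0: 12pt
Step 1: 12.0 × 1.125 = 13.5
Step 2: 12.0 × 1.125² = 15.2
Step 3: 12.0 × 1.125³ = 17.1
Step 4: 12.0 × 1.125⁴ = 19.2
Step 5: 12.0 × 1.125⁵ = 21.6

12.0pt, 13.5pt, 15.2pt, 17.1pt, 19.2pt, 21.6pt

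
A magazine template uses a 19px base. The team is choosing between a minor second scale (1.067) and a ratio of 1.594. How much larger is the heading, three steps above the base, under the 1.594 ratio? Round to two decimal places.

53.87px

Minor second: 19.0 × 1.067³ = 23.0806px
At 1.594: 19.0 × 1.594³ = 76.9518px
Difference: 76.9518 − 23.0806 = 53.8712px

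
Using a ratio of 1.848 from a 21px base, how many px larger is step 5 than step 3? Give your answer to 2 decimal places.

320.08px

Step 3: 21.0 × 1.848³ = 132.5334px
Step 5: 21.0 × 1.848⁵ = 452.6152px
Difference: 452.6152 − 132.5334 = 320.0818px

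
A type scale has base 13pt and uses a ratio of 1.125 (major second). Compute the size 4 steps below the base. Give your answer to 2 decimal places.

8.12pt

13.0 ÷ 1.125⁴ = 13.0 ÷ 1.60181 ≈ 8.12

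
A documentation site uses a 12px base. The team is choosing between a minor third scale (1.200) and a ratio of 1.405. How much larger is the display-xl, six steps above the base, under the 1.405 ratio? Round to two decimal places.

56.48px

Minor third: 12.0 × 1.200⁶ = 35.8318px
At 1.405: 12.0 × 1.405⁶ = 92.3080px
Difference: 92.3080 − 35.8318 = 56.4762px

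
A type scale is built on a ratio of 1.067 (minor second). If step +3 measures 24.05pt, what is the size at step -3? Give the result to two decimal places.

16.30pt

24.05 ÷ 1.067⁶ = 24.05 ÷ 1.47566 ≈ 16.298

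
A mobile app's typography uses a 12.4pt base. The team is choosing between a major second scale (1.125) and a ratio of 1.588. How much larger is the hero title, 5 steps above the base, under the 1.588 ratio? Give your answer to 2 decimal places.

Major second: 12.4 × 1.125⁵ = 22.3452pt
At 1.588: 12.4 × 1.588⁵ = 125.2201pt
Difference: 125.2201 − 22.3452 = 102.8749pt

102.87pt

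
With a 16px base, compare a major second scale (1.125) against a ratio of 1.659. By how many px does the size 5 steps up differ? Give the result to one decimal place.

Major second: 16.0 × 1.125⁵ = 28.833px
At 1.659: 16.0 × 1.659⁵ = 201.072px
Difference: 201.072 − 28.833 = 172.239px

172.2px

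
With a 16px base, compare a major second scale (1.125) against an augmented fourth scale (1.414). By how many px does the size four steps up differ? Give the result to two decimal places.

38.33px

Major second: 16.0 × 1.125⁴ = 25.6289px
Augmented fourth: 16.0 × 1.414⁴ = 63.9613px
Difference: 63.9613 − 25.6289 = 38.3324px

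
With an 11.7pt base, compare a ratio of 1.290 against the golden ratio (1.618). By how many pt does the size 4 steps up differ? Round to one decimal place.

At 1.290: 11.7 × 1.290⁴ = 32.400pt
Golden ratio: 11.7 × 1.618⁴ = 80.186pt
Difference: 80.186 − 32.400 = 47.786pt

47.8pt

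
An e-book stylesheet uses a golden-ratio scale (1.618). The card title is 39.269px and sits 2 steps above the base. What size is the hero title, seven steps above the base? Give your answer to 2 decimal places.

39.269 × 1.618⁵ = 39.269 × 11.08901 ≈ 435.454

435.45px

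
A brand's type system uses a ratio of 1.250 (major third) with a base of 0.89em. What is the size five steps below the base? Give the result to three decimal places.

A modular type scale is a geometric sequence: sizeₙ = base × rⁿ.
0.89 ÷ 1.250⁵ = 0.89 ÷ 3.05176 ≈ 0.292

0.292em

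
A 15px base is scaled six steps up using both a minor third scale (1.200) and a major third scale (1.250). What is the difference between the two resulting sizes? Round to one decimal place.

Minor third: 15.0 × 1.200⁶ = 44.790px
Major third: 15.0 × 1.250⁶ = 57.220px
Difference: 57.220 − 44.790 = 12.430px

12.4px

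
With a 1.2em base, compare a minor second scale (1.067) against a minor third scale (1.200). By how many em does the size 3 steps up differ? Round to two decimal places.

Minor second: 1.2 × 1.067³ = 1.4577em
Minor third: 1.2 × 1.200³ = 2.0736em
Difference: 2.0736 − 1.4577 = 0.6159em

0.62em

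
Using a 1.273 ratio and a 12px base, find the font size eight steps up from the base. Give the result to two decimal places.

82.76px

12.0 × 1.273⁸ = 12.0 × 6.89648 ≈ 82.76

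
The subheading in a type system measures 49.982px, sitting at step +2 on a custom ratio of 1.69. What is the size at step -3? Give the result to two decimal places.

The gap is -3 − (2) = -5 steps, so the factor is 1.69^-5.
49.982 ÷ 1.69⁵ = 49.982 ÷ 13.78585 ≈ 3.626

3.63px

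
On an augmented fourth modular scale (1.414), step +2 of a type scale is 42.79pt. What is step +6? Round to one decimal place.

171.1pt

The gap is 6 − (2) = 4 steps, so the factor is 1.414^4.
42.79 × 1.414⁴ = 42.79 × 3.99758 ≈ 171.057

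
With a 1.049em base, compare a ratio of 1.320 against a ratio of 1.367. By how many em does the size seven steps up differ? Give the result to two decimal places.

2.03em

At 1.320: 1.049 × 1.320⁷ = 7.3248em
At 1.367: 1.049 × 1.367⁷ = 9.3574em
Difference: 9.3574 − 7.3248 = 2.0326em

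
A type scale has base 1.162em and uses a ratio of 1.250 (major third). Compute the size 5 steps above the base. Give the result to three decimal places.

3.546em

A modular type scale is a geometric sequence: sizeₙ = base × rⁿ.
1.162 × 1.250⁵ = 1.162 × 3.05176 ≈ 3.546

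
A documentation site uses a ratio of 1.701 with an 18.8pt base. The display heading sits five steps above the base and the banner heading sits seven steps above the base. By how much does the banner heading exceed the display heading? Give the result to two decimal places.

Step 5: 18.8 × 1.701⁵ = 267.7191pt
Step 7: 18.8 × 1.701⁷ = 774.6188pt
Difference: 774.6188 − 267.7191 = 506.8997pt

506.90pt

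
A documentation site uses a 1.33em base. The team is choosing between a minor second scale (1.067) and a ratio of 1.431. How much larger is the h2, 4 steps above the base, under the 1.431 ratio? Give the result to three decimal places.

3.853em

Minor second: 1.33 × 1.067⁴ = 1.72389em
At 1.431: 1.33 × 1.431⁴ = 5.57712em
Difference: 5.57712 − 1.72389 = 3.85323em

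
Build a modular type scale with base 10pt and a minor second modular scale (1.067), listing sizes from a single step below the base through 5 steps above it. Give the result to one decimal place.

Step -1: 10.0 ÷ 1.067 = 9.4
Step 0: 10pt
Step 1: 10.0 × 1.067 = 10.7
Step 2: 10.0 × 1.067² = 11.4
Step 3: 10.0 × 1.067³ = 12.1
Step 4: 10.0 × 1.067⁴ = 13.0
Step 5: 10.0 × 1.067⁵ = 13.8

9.4pt, 10.0pt, 10.7pt, 11.4pt, 12.1pt, 13.0pt, 13.8pt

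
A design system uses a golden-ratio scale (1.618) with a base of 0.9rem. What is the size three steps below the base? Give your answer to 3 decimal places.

0.212rem

0.9 ÷ 1.618³ = 0.9 ÷ 4.23580 ≈ 0.212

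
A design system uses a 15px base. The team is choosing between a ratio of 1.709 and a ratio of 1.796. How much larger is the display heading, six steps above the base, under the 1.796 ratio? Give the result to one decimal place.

At 1.709: 15.0 × 1.709⁶ = 373.718px
At 1.796: 15.0 × 1.796⁶ = 503.419px
Difference: 503.419 − 373.718 = 129.701px

129.7px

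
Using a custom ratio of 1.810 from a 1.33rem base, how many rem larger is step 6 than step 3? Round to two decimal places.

38.88rem

Step 3: 1.33 × 1.810³ = 7.8866rem
Step 6: 1.33 × 1.810⁶ = 46.7652rem
Difference: 46.7652 − 7.8866 = 38.8786rem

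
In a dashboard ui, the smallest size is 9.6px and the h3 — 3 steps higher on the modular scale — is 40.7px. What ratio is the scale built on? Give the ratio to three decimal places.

r³ = 40.7 / 9.6, so r = (40.7/9.6)^(1/3).
r = 4.2396^(1/3) ≈ 1.6185

1.618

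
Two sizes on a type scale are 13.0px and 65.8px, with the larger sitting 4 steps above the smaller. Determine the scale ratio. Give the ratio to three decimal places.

r⁴ = 65.8 / 13.0, so r = (65.8/13.0)^(1/4).
r = 5.0615^(1/4) ≈ 1.4999

1.500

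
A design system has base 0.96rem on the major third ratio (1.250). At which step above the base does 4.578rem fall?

1.250ⁿ = 4.578 / 0.96 = 4.7688
n = ln(4.7688) / ln(1.250) = 1.5621 / 0.2231 ≈ 7.00

7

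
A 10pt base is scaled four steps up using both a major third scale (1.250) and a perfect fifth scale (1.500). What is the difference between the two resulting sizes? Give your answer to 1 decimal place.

26.2pt

Major third: 10.0 × 1.250⁴ = 24.414pt
Perfect fifth: 10.0 × 1.500⁴ = 50.625pt
Difference: 50.625 − 24.414 = 26.211pt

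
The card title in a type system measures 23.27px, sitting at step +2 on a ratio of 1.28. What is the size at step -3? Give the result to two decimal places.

23.27 ÷ 1.28⁵ = 23.27 ÷ 3.43597 ≈ 6.772

6.77px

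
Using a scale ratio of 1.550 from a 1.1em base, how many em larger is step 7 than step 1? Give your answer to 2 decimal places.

Step 1: 1.1 × 1.550 = 1.7050em
Step 7: 1.1 × 1.550⁷ = 23.6437em
Difference: 23.6437 − 1.7050 = 21.9387em

21.94em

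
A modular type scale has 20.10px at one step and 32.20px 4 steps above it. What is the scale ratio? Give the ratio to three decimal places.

1.125

The ratio satisfies 20.10 × r⁴ = 32.20, so r = (32.20 / 20.10)^(1/4).
r = 1.6020^(1/4) ≈ 1.1250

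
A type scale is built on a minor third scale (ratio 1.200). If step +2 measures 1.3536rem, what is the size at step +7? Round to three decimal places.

Moving from step +2 to step +7 is 5 steps up, so multiply by r⁵.
1.3536 × 1.200⁵ = 1.3536 × 2.48832 ≈ 3.368

3.368rem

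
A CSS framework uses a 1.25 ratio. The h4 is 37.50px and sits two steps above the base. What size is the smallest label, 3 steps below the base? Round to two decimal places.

37.50 ÷ 1.25⁵ = 37.50 ÷ 3.05176 ≈ 12.288

12.29px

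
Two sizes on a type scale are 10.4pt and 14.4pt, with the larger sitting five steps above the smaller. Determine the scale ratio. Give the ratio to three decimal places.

1.067

r⁵ = 14.4 / 10.4, so r = (14.4/10.4)^(1/5).
r = 1.3846^(1/5) ≈ 1.0672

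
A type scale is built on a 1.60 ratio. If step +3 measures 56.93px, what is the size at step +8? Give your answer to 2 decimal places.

596.95px

Moving from step +3 to step +8 is 5 steps up, so multiply by r⁵.
56.93 × 1.60⁵ = 56.93 × 10.48576 ≈ 596.954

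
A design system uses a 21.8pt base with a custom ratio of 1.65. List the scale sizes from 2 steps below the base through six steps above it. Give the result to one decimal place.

8.0pt, 13.2pt, 21.8pt, 36.0pt, 59.4pt, 97.9pt, 161.6pt, 266.6pt, 439.9pt

Step -2: 21.8 ÷ 1.65² = 8.0
Step -1: 21.8 ÷ 1.65 = 13.2
Step 0: 21.8pt
Step 1: 21.8 × 1.65 = 36.0
Step 2: 21.8 × 1.65² = 59.4
Step 3: 21.8 × 1.65³ = 97.9
Step 4: 21.8 × 1.65⁴ = 161.6
Step 5: 21.8 × 1.65⁵ = 266.6
Step 6: 21.8 × 1.65⁶ = 439.9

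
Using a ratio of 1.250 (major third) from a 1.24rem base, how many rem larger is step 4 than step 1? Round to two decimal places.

1.48rem

Step 1: 1.24 × 1.250 = 1.5500rem
Step 4: 1.24 × 1.250⁴ = 3.0273rem
Difference: 3.0273 − 1.5500 = 1.4773rem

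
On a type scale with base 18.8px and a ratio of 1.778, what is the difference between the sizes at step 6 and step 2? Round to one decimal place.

534.5px

Step 2: 18.8 × 1.778² = 59.432px
Step 6: 18.8 × 1.778⁶ = 593.948px
Difference: 593.948 − 59.432 = 534.516px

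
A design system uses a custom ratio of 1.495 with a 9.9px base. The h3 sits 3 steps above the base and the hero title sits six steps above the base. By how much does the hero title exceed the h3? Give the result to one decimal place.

Step 3: 9.9 × 1.495³ = 33.079px
Step 6: 9.9 × 1.495⁶ = 110.531px
Difference: 110.531 − 33.079 = 77.452px

77.5px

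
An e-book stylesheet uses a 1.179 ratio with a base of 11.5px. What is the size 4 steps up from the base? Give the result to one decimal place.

Each step on a modular scale multiplies by the ratio, so the size n steps from the base is base × ratioⁿ.
11.5 × 1.179⁴ = 11.5 × 1.93221 ≈ 22.22

22.2px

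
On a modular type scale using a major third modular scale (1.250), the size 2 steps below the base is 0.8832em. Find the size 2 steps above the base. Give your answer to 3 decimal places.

2.156em

0.8832 × 1.250⁴ = 0.8832 × 2.44141 ≈ 2.156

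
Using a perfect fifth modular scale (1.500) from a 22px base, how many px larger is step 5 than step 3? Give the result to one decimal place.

Step 3: 22.0 × 1.500³ = 74.250px
Step 5: 22.0 × 1.500⁵ = 167.062px
Difference: 167.062 − 74.250 = 92.812px

92.8px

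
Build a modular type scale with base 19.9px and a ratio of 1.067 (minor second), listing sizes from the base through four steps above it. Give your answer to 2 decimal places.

Step 0: 19.9px
Step 1: 19.9 × 1.067 = 21.23
Step 2: 19.9 × 1.067² = 22.66
Step 3: 19.9 × 1.067³ = 24.17
Step 4: 19.9 × 1.067⁴ = 25.79

19.90px, 21.23px, 22.66px, 24.17px, 25.79px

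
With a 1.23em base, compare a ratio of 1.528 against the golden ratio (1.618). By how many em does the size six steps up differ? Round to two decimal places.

6.41em

At 1.528: 1.23 × 1.528⁶ = 15.6547em
Golden ratio: 1.23 × 1.618⁶ = 22.0687em
Difference: 22.0687 − 15.6547 = 6.4140em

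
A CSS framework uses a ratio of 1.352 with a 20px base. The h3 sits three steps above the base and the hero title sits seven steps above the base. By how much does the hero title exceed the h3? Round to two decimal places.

Step 3: 20.0 × 1.352³ = 49.4265px
Step 7: 20.0 × 1.352⁷ = 165.1455px
Difference: 165.1455 − 49.4265 = 115.7190px

115.72px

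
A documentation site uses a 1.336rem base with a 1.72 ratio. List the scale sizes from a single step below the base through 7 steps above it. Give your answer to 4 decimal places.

Step -1: 1.336 ÷ 1.72 = 0.7767
Step 0: 1.336rem
Step 1: 1.336 × 1.72 = 2.2979
Step 2: 1.336 × 1.72² = 3.9524
Step 3: 1.336 × 1.72³ = 6.7982
Step 4: 1.336 × 1.72⁴ = 11.6928
Step 5: 1.336 × 1.72⁵ = 20.1117
Step 6: 1.336 × 1.72⁶ = 34.5921
Step 7: 1.336 × 1.72⁷ = 59.4984

0.7767rem, 1.3360rem, 2.2979rem, 3.9524rem, 6.7982rem, 11.6928rem, 20.1117rem, 34.5921rem, 59.4984rem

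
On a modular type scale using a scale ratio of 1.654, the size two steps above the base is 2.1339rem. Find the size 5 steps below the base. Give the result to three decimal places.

2.1339 ÷ 1.654⁷ = 2.1339 ÷ 33.86480 ≈ 0.063

0.063rem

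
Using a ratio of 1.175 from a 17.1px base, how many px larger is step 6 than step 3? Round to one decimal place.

17.3px

Step 3: 17.1 × 1.175³ = 27.740px
Step 6: 17.1 × 1.175⁶ = 45.001px
Difference: 45.001 − 27.740 = 17.261px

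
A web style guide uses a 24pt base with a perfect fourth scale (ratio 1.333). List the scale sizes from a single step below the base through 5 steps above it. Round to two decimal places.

18.00pt, 24.00pt, 31.99pt, 42.65pt, 56.85pt, 75.78pt, 101.01pt

Step -1: 24.0 ÷ 1.333 = 18.00
Step 0: 24pt
Step 1: 24.0 × 1.333 = 31.99
Step 2: 24.0 × 1.333² = 42.65
Step 3: 24.0 × 1.333³ = 56.85
Step 4: 24.0 × 1.333⁴ = 75.78
Step 5: 24.0 × 1.333⁵ = 101.01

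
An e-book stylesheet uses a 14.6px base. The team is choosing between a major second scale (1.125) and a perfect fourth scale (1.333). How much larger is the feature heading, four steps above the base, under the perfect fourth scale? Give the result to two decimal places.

22.71px

Major second: 14.6 × 1.125⁴ = 23.3864px
Perfect fourth: 14.6 × 1.333⁴ = 46.0971px
Difference: 46.0971 − 23.3864 = 22.7107px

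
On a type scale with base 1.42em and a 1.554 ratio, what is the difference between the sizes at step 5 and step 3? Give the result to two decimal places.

7.54em

Step 3: 1.42 × 1.554³ = 5.3289em
Step 5: 1.42 × 1.554⁵ = 12.8690em
Difference: 12.8690 − 5.3289 = 7.5401em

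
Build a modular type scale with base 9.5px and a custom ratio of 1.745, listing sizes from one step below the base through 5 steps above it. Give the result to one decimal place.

5.4px, 9.5px, 16.6px, 28.9px, 50.5px, 88.1px, 153.7px

Step -1: 9.5 ÷ 1.745 = 5.4
Step 0: 9.5px
Step 1: 9.5 × 1.745 = 16.6
Step 2: 9.5 × 1.745² = 28.9
Step 3: 9.5 × 1.745³ = 50.5
Step 4: 9.5 × 1.745⁴ = 88.1
Step 5: 9.5 × 1.745⁵ = 153.7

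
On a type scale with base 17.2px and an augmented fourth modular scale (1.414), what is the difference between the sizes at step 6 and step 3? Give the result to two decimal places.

Step 3: 17.2 × 1.414³ = 48.6269px
Step 6: 17.2 × 1.414⁶ = 137.4754px
Difference: 137.4754 − 48.6269 = 88.8485px

88.85px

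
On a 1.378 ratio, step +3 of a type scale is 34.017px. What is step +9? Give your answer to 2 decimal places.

34.017 × 1.378⁶ = 34.017 × 6.84692 ≈ 232.912

232.91px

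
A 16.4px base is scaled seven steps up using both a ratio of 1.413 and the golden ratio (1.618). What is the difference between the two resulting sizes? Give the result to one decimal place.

291.7px

At 1.413: 16.4 × 1.413⁷ = 184.433px
Golden ratio: 16.4 × 1.618⁷ = 476.095px
Difference: 476.095 − 184.433 = 291.662px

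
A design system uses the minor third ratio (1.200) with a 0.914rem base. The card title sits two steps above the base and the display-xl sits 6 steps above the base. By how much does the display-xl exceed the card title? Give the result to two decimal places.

1.41rem

Step 2: 0.914 × 1.200² = 1.3162rem
Step 6: 0.914 × 1.200⁶ = 2.7292rem
Difference: 2.7292 − 1.3162 = 1.4130rem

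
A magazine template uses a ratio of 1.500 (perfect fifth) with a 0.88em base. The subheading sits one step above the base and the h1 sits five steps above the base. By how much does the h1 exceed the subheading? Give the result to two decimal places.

5.36em

Step 1: 0.88 × 1.500 = 1.3200em
Step 5: 0.88 × 1.500⁵ = 6.6825em
Difference: 6.6825 − 1.3200 = 5.3625em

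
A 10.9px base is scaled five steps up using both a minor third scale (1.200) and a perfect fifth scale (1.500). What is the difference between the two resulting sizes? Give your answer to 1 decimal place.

Minor third: 10.9 × 1.200⁵ = 27.123px
Perfect fifth: 10.9 × 1.500⁵ = 82.772px
Difference: 82.772 − 27.123 = 55.649px

55.6px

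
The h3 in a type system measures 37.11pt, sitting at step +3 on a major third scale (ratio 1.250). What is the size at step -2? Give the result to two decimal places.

12.16pt

37.11 ÷ 1.250⁵ = 37.11 ÷ 3.05176 ≈ 12.160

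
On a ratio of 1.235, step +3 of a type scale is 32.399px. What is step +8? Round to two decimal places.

93.08px

The gap is 8 − (3) = 5 steps, so the factor is 1.235^5.
32.399 × 1.235⁵ = 32.399 × 2.87299 ≈ 93.082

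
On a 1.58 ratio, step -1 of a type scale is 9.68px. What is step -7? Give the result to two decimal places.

0.62px

The gap is -7 − (-1) = -6 steps, so the factor is 1.58^-6.
9.68 ÷ 1.58⁶ = 9.68 ÷ 15.55760 ≈ 0.622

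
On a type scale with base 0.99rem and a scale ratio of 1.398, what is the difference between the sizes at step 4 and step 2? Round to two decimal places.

1.85rem

Step 2: 0.99 × 1.398² = 1.9349rem
Step 4: 0.99 × 1.398⁴ = 3.7815rem
Difference: 3.7815 − 1.9349 = 1.8466rem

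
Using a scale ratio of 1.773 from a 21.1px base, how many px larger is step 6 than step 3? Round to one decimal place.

537.8px

Step 3: 21.1 × 1.773³ = 117.600px
Step 6: 21.1 × 1.773⁶ = 655.443px
Difference: 655.443 − 117.600 = 537.843px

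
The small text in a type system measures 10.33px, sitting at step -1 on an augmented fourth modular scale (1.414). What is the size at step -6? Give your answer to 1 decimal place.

The gap is -6 − (-1) = -5 steps, so the factor is 1.414^-5.
10.33 ÷ 1.414⁵ = 10.33 ÷ 5.65258 ≈ 1.827

1.8px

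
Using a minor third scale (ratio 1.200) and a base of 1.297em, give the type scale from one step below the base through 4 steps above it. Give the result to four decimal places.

Step -1: 1.297 ÷ 1.200 = 1.0808
Step 0: 1.297em
Step 1: 1.297 × 1.200 = 1.5564
Step 2: 1.297 × 1.200² = 1.8677
Step 3: 1.297 × 1.200³ = 2.2412
Step 4: 1.297 × 1.200⁴ = 2.6895

1.0808em, 1.2970em, 1.5564em, 1.8677em, 2.2412em, 2.6895em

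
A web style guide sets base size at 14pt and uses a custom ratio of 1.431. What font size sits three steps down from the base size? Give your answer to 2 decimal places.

A modular type scale is a geometric sequence: sizeₙ = base × rⁿ.
14.0 ÷ 1.431³ = 14.0 ÷ 2.93035 ≈ 4.78

4.78pt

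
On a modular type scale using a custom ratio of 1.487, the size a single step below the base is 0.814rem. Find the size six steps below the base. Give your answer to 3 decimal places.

0.112rem

0.814 ÷ 1.487⁵ = 0.814 ÷ 7.27034 ≈ 0.112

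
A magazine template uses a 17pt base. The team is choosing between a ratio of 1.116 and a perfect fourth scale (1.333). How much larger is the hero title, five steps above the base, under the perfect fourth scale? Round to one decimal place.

42.1pt

At 1.116: 17.0 × 1.116⁵ = 29.429pt
Perfect fourth: 17.0 × 1.333⁵ = 71.548pt
Difference: 71.548 − 29.429 = 42.119pt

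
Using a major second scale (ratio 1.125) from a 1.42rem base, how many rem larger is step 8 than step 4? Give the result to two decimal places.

Step 4: 1.42 × 1.125⁴ = 2.2746rem
Step 8: 1.42 × 1.125⁸ = 3.6434rem
Difference: 3.6434 − 2.2746 = 1.3688rem

1.37rem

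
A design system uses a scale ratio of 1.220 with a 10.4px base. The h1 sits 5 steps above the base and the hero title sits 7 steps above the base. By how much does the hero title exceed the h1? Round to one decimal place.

13.7px

Step 5: 10.4 × 1.220⁵ = 28.108px
Step 7: 10.4 × 1.220⁷ = 41.836px
Difference: 41.836 − 28.108 = 13.728px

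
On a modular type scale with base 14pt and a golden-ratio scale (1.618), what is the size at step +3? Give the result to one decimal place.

59.3pt

A modular type scale is a geometric sequence: sizeₙ = base × rⁿ.
14.0 × 1.618³ = 14.0 × 4.23580 ≈ 59.30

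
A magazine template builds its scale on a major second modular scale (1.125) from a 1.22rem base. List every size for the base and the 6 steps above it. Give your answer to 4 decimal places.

1.2200rem, 1.3725rem, 1.5441rem, 1.7371rem, 1.9542rem, 2.1985rem, 2.4733rem

Step 0: 1.22rem
Step 1: 1.22 × 1.125 = 1.3725
Step 2: 1.22 × 1.125² = 1.5441
Step 3: 1.22 × 1.125³ = 1.7371
Step 4: 1.22 × 1.125⁴ = 1.9542
Step 5: 1.22 × 1.125⁵ = 2.1985
Step 6: 1.22 × 1.125⁶ = 2.4733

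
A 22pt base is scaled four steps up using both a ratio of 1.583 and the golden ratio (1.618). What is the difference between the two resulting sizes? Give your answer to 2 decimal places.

At 1.583: 22.0 × 1.583⁴ = 138.1486pt
Golden ratio: 22.0 × 1.618⁴ = 150.7776pt
Difference: 150.7776 − 138.1486 = 12.6290pt

12.63pt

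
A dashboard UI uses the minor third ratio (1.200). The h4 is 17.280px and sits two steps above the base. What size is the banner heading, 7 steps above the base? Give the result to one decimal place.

43.0px

17.280 × 1.200⁵ = 17.280 × 2.48832 ≈ 42.998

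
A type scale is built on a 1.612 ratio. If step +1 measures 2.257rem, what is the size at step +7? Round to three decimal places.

2.257 × 1.612⁶ = 2.257 × 17.54649 ≈ 39.602

39.602rem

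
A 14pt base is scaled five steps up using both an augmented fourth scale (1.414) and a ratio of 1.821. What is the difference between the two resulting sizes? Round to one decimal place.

Augmented fourth: 14.0 × 1.414⁵ = 79.136pt
At 1.821: 14.0 × 1.821⁵ = 280.335pt
Difference: 280.335 − 79.136 = 201.199pt

201.2pt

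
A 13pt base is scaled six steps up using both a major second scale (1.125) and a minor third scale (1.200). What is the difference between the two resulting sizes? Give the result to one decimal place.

Major second: 13.0 × 1.125⁶ = 26.355pt
Minor third: 13.0 × 1.200⁶ = 38.818pt
Difference: 38.818 − 26.355 = 12.463pt

12.5pt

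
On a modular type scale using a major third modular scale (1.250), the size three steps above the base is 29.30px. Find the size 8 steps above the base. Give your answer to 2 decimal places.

The gap is 8 − (3) = 5 steps, so the factor is 1.250^5.
29.30 × 1.250⁵ = 29.30 × 3.05176 ≈ 89.417

89.42px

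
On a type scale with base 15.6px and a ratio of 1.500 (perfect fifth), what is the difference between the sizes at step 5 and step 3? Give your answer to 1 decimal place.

Step 3: 15.6 × 1.500³ = 52.650px
Step 5: 15.6 × 1.500⁵ = 118.462px
Difference: 118.462 − 52.650 = 65.812px

65.8px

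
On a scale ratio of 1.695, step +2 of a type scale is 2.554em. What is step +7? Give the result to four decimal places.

35.7330em

Moving from step +2 to step +7 is 5 steps up, so multiply by r⁵.
2.554 × 1.695⁵ = 2.554 × 13.99099 ≈ 35.7330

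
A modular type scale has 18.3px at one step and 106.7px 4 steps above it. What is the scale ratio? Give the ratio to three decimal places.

The ratio satisfies 18.3 × r⁴ = 106.7, so r = (106.7 / 18.3)^(1/4).
r = 5.8306^(1/4) ≈ 1.5539

1.554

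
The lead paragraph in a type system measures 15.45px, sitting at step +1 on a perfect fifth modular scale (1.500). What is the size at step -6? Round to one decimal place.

Moving from step +1 to step -6 is 7 steps down, so divide by r⁷.
15.45 ÷ 1.500⁷ = 15.45 ÷ 17.08594 ≈ 0.904

0.9px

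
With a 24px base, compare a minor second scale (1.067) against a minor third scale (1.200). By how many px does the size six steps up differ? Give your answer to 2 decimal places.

36.25px

Minor second: 24.0 × 1.067⁶ = 35.4159px
Minor third: 24.0 × 1.200⁶ = 71.6636px
Difference: 71.6636 − 35.4159 = 36.2477px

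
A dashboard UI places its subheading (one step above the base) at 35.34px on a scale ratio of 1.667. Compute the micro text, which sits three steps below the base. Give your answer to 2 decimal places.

The gap is -3 − (1) = -4 steps, so the factor is 1.667^-4.
35.34 ÷ 1.667⁴ = 35.34 ÷ 7.72222 ≈ 4.576

4.58px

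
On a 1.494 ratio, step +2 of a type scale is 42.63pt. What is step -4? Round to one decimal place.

3.8pt

Moving from step +2 to step -4 is 6 steps down, so divide by r⁶.
42.63 ÷ 1.494⁶ = 42.63 ÷ 11.11997 ≈ 3.834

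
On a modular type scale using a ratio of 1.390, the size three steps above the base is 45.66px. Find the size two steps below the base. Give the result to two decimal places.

The gap is -2 − (3) = -5 steps, so the factor is 1.390^-5.
45.66 ÷ 1.390⁵ = 45.66 ÷ 5.18888 ≈ 8.800

8.80px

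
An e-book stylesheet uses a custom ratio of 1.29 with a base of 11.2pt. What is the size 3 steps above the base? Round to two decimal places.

24.04pt

Each step on a modular scale multiplies by the ratio, so the size n steps from the base is base × ratioⁿ.
11.2 × 1.29³ = 11.2 × 2.14669 ≈ 24.04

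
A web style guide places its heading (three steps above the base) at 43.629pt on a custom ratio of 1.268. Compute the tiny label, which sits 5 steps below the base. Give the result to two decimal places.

The gap is -5 − (3) = -8 steps, so the factor is 1.268^-8.
43.629 ÷ 1.268⁸ = 43.629 ÷ 6.68273 ≈ 6.529

6.53pt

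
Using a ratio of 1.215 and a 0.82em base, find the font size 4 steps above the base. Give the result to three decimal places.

A modular type scale is a geometric sequence: sizeₙ = base × rⁿ.
0.82 × 1.215⁴ = 0.82 × 2.17924 ≈ 1.787

1.787em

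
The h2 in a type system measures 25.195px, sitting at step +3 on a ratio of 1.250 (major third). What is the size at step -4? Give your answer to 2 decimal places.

5.28px

The gap is -4 − (3) = -7 steps, so the factor is 1.250^-7.
25.195 ÷ 1.250⁷ = 25.195 ÷ 4.76837 ≈ 5.284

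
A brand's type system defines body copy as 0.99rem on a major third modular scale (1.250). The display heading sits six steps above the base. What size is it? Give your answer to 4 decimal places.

3.7766rem

0.99 × 1.250⁶ = 0.99 × 3.81470 ≈ 3.7766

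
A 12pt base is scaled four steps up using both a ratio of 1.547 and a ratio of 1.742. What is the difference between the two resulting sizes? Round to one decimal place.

At 1.547: 12.0 × 1.547⁴ = 68.729pt
At 1.742: 12.0 × 1.742⁴ = 110.503pt
Difference: 110.503 − 68.729 = 41.774pt

41.8pt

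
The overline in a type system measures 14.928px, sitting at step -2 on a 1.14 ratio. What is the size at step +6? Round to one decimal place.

14.928 × 1.14⁸ = 14.928 × 2.85259 ≈ 42.583

42.6px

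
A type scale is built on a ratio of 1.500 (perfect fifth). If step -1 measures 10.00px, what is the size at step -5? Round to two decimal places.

1.98px

The gap is -5 − (-1) = -4 steps, so the factor is 1.500^-4.
10.00 ÷ 1.500⁴ = 10.00 ÷ 5.06250 ≈ 1.975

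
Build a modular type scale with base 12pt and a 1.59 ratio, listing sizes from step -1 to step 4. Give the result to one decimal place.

7.5pt, 12.0pt, 19.1pt, 30.3pt, 48.2pt, 76.7pt

Step -1: 12.0 ÷ 1.59 = 7.5
Step 0: 12pt
Step 1: 12.0 × 1.59 = 19.1
Step 2: 12.0 × 1.59² = 30.3
Step 3: 12.0 × 1.59³ = 48.2
Step 4: 12.0 × 1.59⁴ = 76.7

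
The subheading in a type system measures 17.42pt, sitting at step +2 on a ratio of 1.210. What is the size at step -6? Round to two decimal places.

3.79pt

17.42 ÷ 1.210⁸ = 17.42 ÷ 4.59497 ≈ 3.791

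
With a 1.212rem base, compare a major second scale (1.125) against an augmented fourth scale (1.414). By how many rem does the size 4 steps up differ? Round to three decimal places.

Major second: 1.212 × 1.125⁴ = 1.94139rem
Augmented fourth: 1.212 × 1.414⁴ = 4.84507rem
Difference: 4.84507 − 1.94139 = 2.90368rem

2.904rem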